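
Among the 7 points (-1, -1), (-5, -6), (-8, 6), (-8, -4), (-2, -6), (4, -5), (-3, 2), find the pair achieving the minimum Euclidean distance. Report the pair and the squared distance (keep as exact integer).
Pair = ((-5, -6), (-2, -6)); squared distance = 9

Compute all C(7, 2) = 21 pairwise squared distances (x_i − x_j)² + (y_i − y_j)². The minimum is 9, attained by the pair ((-5, -6), (-2, -6)).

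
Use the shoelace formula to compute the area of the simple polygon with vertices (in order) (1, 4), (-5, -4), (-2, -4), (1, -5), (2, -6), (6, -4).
Area = 51

Shoelace formula: Area = (1/2) |Σ_i (x_i · y_{i+1} − x_{i+1} · y_i)| (indices mod n). Compute each cross term:
  (1)(-4) − (-5)(4) = 16
  (-5)(-4) − (-2)(-4) = 12
  (-2)(-5) − (1)(-4) = 14
  (1)(-6) − (2)(-5) = 4
  (2)(-4) − (6)(-6) = 28
  (6)(4) − (1)(-4) = 28
Sum = 102, so (signed) Area = 102/2 = 51, |Area| = 51.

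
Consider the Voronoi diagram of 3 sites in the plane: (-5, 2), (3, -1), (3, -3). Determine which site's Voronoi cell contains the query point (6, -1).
Nearest site = (3, -1)

The Voronoi cell of site s contains exactly those query points closer to s than to any other site. Compute squared distances from q = (6, -1) to each site:
  (3 − 6)² + (-1 − -1)² = 9
  (3 − 6)² + (-3 − -1)² = 13
  (-5 − 6)² + (2 − -1)² = 130
Minimum is attained by (3, -1), so q lies in its Voronoi cell.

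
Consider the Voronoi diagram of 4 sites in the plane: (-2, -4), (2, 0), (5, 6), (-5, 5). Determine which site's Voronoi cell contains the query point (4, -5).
Nearest site = (2, 0)

The Voronoi cell of site s contains exactly those query points closer to s than to any other site. Compute squared distances from q = (4, -5) to each site:
  (2 − 4)² + (0 − -5)² = 29
  (-2 − 4)² + (-4 − -5)² = 37
  (5 − 4)² + (6 − -5)² = 122
  (-5 − 4)² + (5 − -5)² = 181
Minimum is attained by (2, 0), so q lies in its Voronoi cell.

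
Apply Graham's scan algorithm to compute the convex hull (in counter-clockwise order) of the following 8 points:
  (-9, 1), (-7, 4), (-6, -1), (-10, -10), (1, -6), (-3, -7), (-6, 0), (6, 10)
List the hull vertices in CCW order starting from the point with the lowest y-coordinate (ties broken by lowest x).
Hull (CCW) = [(-10, -10), (1, -6), (6, 10), (-7, 4), (-9, 1)]

Graham scan procedure:
  1. Find the pivot p₀ = point with lowest y (tie → lowest x): (-10, -10).
  2. Sort the remaining points by polar angle around p₀.
  3. Walk through sorted points, maintaining a stack; pop the top while the last three entries make a non-left turn (cross product ≤ 0).
  4. Final stack is the convex hull in CCW order: (-10, -10), (1, -6), (6, 10), (-7, 4), (-9, 1).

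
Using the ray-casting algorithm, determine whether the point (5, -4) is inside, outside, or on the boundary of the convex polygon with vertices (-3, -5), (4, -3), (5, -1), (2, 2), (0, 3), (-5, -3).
The point (5, -4) lies strictly outside the polygon

Cast a horizontal ray to the right from the query point and count how many polygon edges it crosses (each edge strictly once or zero times, handled with the usual half-open convention). 
Parity of crossings → even ⇒ outside.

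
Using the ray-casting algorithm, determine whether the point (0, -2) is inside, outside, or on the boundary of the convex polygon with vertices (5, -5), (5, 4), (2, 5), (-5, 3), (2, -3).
The point (0, -2) lies strictly outside the polygon

Cast a horizontal ray to the right from the query point and count how many polygon edges it crosses (each edge strictly once or zero times, handled with the usual half-open convention). 
Parity of crossings → even ⇒ outside.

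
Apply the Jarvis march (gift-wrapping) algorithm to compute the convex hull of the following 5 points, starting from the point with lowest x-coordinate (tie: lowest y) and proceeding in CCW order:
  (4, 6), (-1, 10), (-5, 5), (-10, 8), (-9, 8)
Hull (CCW) = [(-10, 8), (-5, 5), (4, 6), (-1, 10)]

Jarvis march: at each step, from the current hull vertex p, select the next vertex q as the point such that every other point lies strictly to the left of (or on) the directed line p → q. (Equivalently: for every other point r, the cross product (q − p) × (r − p) ≥ 0.)
Starting point (lowest x, tie lowest y): (-10, 8). Wrap until returning to start. Resulting hull: (-10, 8), (-5, 5), (4, 6), (-1, 10).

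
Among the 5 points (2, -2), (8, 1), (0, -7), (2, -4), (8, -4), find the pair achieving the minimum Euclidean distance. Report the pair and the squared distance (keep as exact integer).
Pair = ((2, -2), (2, -4)); squared distance = 4

Compute all C(5, 2) = 10 pairwise squared distances (x_i − x_j)² + (y_i − y_j)². The minimum is 4, attained by the pair ((2, -2), (2, -4)).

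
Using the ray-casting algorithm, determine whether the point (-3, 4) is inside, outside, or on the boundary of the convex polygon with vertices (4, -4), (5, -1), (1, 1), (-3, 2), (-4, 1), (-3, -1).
The point (-3, 4) lies strictly outside the polygon

Cast a horizontal ray to the right from the query point and count how many polygon edges it crosses (each edge strictly once or zero times, handled with the usual half-open convention). 
Parity of crossings → even ⇒ outside.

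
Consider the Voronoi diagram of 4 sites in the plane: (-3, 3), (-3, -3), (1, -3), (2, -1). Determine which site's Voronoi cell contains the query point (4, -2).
Nearest site = (2, -1)

The Voronoi cell of site s contains exactly those query points closer to s than to any other site. Compute squared distances from q = (4, -2) to each site:
  (2 − 4)² + (-1 − -2)² = 5
  (1 − 4)² + (-3 − -2)² = 10
  (-3 − 4)² + (-3 − -2)² = 50
  (-3 − 4)² + (3 − -2)² = 74
Minimum is attained by (2, -1), so q lies in its Voronoi cell.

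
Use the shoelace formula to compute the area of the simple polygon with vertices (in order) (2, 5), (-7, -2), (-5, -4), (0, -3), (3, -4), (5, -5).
Area = 113/2

Shoelace formula: Area = (1/2) |Σ_i (x_i · y_{i+1} − x_{i+1} · y_i)| (indices mod n). Compute each cross term:
  (2)(-2) − (-7)(5) = 31
  (-7)(-4) − (-5)(-2) = 18
  (-5)(-3) − (0)(-4) = 15
  (0)(-4) − (3)(-3) = 9
  (3)(-5) − (5)(-4) = 5
  (5)(5) − (2)(-5) = 35
Sum = 113, so (signed) Area = 113/2 = 113/2, |Area| = 113/2.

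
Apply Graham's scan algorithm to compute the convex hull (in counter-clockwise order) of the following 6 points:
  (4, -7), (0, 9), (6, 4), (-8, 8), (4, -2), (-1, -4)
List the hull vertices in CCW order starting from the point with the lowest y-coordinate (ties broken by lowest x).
Hull (CCW) = [(4, -7), (6, 4), (0, 9), (-8, 8), (-1, -4)]

Graham scan procedure:
  1. Find the pivot p₀ = point with lowest y (tie → lowest x): (4, -7).
  2. Sort the remaining points by polar angle around p₀.
  3. Walk through sorted points, maintaining a stack; pop the top while the last three entries make a non-left turn (cross product ≤ 0).
  4. Final stack is the convex hull in CCW order: (4, -7), (6, 4), (0, 9), (-8, 8), (-1, -4).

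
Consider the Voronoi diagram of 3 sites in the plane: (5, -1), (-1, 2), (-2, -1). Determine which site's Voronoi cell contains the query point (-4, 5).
Nearest site = (-1, 2)

The Voronoi cell of site s contains exactly those query points closer to s than to any other site. Compute squared distances from q = (-4, 5) to each site:
  (-1 − -4)² + (2 − 5)² = 18
  (-2 − -4)² + (-1 − 5)² = 40
  (5 − -4)² + (-1 − 5)² = 117
Minimum is attained by (-1, 2), so q lies in its Voronoi cell.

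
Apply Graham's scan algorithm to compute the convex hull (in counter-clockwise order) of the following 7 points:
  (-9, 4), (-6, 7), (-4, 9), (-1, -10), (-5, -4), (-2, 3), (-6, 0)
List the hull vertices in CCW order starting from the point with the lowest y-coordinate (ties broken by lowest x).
Hull (CCW) = [(-1, -10), (-2, 3), (-4, 9), (-9, 4), (-5, -4)]

Graham scan procedure:
  1. Find the pivot p₀ = point with lowest y (tie → lowest x): (-1, -10).
  2. Sort the remaining points by polar angle around p₀.
  3. Walk through sorted points, maintaining a stack; pop the top while the last three entries make a non-left turn (cross product ≤ 0).
  4. Final stack is the convex hull in CCW order: (-1, -10), (-2, 3), (-4, 9), (-9, 4), (-5, -4).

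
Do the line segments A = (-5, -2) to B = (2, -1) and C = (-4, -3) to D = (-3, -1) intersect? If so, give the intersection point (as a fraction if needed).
Yes; intersection at (-44/13, -23/13) (t = 3/13 on AB, s = 8/13 on CD)

Parametrize AB as A + t(B − A) = (-5 + 7 t, -2 + 1 t) and CD as C + s(D − C) = (-4 + 1 s, -3 + 2 s). Solve the linear system for (t, s). Determinant = -13 ≠ 0, so a unique intersection of the containing lines exists. Solution: t = 3/13, s = 8/13 — both in [0, 1], so the segments cross. Intersection point: (-44/13, -23/13).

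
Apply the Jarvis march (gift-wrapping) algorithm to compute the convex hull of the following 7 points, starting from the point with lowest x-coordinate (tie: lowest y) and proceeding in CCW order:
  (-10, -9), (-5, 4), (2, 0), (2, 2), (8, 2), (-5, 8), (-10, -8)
Hull (CCW) = [(-10, -9), (8, 2), (-5, 8), (-10, -8)]

Jarvis march: at each step, from the current hull vertex p, select the next vertex q as the point such that every other point lies strictly to the left of (or on) the directed line p → q. (Equivalently: for every other point r, the cross product (q − p) × (r − p) ≥ 0.)
Starting point (lowest x, tie lowest y): (-10, -9). Wrap until returning to start. Resulting hull: (-10, -9), (8, 2), (-5, 8), (-10, -8).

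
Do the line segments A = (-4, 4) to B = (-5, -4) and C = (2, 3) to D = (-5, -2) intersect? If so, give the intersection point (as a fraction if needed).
Yes; intersection at (-241/51, -92/51) (t = 37/51 on AB, s = 49/51 on CD)

Parametrize AB as A + t(B − A) = (-4 + -1 t, 4 + -8 t) and CD as C + s(D − C) = (2 + -7 s, 3 + -5 s). Solve the linear system for (t, s). Determinant = 51 ≠ 0, so a unique intersection of the containing lines exists. Solution: t = 37/51, s = 49/51 — both in [0, 1], so the segments cross. Intersection point: (-241/51, -92/51).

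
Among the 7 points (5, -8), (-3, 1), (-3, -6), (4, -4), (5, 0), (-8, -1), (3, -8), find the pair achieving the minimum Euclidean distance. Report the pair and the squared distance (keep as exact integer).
Pair = ((5, -8), (3, -8)); squared distance = 4

Compute all C(7, 2) = 21 pairwise squared distances (x_i − x_j)² + (y_i − y_j)². The minimum is 4, attained by the pair ((5, -8), (3, -8)).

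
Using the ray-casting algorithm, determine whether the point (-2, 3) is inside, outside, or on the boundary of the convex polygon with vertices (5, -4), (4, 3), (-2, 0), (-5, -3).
The point (-2, 3) lies strictly outside the polygon

Cast a horizontal ray to the right from the query point and count how many polygon edges it crosses (each edge strictly once or zero times, handled with the usual half-open convention). 
Parity of crossings → even ⇒ outside.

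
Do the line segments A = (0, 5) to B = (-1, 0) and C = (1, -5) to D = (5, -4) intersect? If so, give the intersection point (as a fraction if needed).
No (intersection of containing lines falls outside at least one segment)

Parametrize and solve: t = 41/19, s = -15/19. At least one of these is outside [0, 1], so the segments do not intersect.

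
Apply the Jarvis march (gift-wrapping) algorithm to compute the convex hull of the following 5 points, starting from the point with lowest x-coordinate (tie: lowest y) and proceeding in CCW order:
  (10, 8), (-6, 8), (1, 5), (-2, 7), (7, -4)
Hull (CCW) = [(-6, 8), (7, -4), (10, 8)]

Jarvis march: at each step, from the current hull vertex p, select the next vertex q as the point such that every other point lies strictly to the left of (or on) the directed line p → q. (Equivalently: for every other point r, the cross product (q − p) × (r − p) ≥ 0.)
Starting point (lowest x, tie lowest y): (-6, 8). Wrap until returning to start. Resulting hull: (-6, 8), (7, -4), (10, 8).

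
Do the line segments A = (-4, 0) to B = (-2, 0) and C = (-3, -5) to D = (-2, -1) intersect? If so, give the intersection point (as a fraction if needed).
No (intersection of containing lines falls outside at least one segment)

Parametrize and solve: t = 9/8, s = 5/4. At least one of these is outside [0, 1], so the segments do not intersect.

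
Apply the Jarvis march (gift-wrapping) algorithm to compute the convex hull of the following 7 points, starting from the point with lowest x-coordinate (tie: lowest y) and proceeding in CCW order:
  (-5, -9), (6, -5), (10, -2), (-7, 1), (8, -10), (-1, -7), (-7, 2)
Hull (CCW) = [(-7, 1), (-5, -9), (8, -10), (10, -2), (-7, 2)]

Jarvis march: at each step, from the current hull vertex p, select the next vertex q as the point such that every other point lies strictly to the left of (or on) the directed line p → q. (Equivalently: for every other point r, the cross product (q − p) × (r − p) ≥ 0.)
Starting point (lowest x, tie lowest y): (-7, 1). Wrap until returning to start. Resulting hull: (-7, 1), (-5, -9), (8, -10), (10, -2), (-7, 2).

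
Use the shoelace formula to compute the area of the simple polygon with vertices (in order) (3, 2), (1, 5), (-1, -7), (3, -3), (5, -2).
Area = 30

Shoelace formula: Area = (1/2) |Σ_i (x_i · y_{i+1} − x_{i+1} · y_i)| (indices mod n). Compute each cross term:
  (3)(5) − (1)(2) = 13
  (1)(-7) − (-1)(5) = -2
  (-1)(-3) − (3)(-7) = 24
  (3)(-2) − (5)(-3) = 9
  (5)(2) − (3)(-2) = 16
Sum = 60, so (signed) Area = 60/2 = 30, |Area| = 30.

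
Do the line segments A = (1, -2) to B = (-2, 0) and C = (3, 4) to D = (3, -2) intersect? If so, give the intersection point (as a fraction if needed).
No (intersection of containing lines falls outside at least one segment)

Parametrize and solve: t = -2/3, s = 11/9. At least one of these is outside [0, 1], so the segments do not intersect.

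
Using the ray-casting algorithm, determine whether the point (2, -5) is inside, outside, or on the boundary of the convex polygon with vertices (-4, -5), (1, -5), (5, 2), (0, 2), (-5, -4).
The point (2, -5) lies strictly outside the polygon

Cast a horizontal ray to the right from the query point and count how many polygon edges it crosses (each edge strictly once or zero times, handled with the usual half-open convention). 
Parity of crossings → even ⇒ outside.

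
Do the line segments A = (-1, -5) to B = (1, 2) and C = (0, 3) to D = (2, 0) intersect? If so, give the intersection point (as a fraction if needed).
Yes; intersection at (9/10, 33/20) (t = 19/20 on AB, s = 9/20 on CD)

Parametrize AB as A + t(B − A) = (-1 + 2 t, -5 + 7 t) and CD as C + s(D − C) = (0 + 2 s, 3 + -3 s). Solve the linear system for (t, s). Determinant = 20 ≠ 0, so a unique intersection of the containing lines exists. Solution: t = 19/20, s = 9/20 — both in [0, 1], so the segments cross. Intersection point: (9/10, 33/20).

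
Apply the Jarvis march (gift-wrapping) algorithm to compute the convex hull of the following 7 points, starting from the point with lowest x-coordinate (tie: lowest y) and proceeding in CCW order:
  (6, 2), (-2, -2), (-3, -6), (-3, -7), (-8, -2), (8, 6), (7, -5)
Hull (CCW) = [(-8, -2), (-3, -7), (7, -5), (8, 6)]

Jarvis march: at each step, from the current hull vertex p, select the next vertex q as the point such that every other point lies strictly to the left of (or on) the directed line p → q. (Equivalently: for every other point r, the cross product (q − p) × (r − p) ≥ 0.)
Starting point (lowest x, tie lowest y): (-8, -2). Wrap until returning to start. Resulting hull: (-8, -2), (-3, -7), (7, -5), (8, 6).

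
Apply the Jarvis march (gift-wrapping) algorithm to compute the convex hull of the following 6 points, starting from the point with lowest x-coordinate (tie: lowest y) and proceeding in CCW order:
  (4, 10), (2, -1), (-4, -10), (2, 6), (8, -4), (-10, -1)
Hull (CCW) = [(-10, -1), (-4, -10), (8, -4), (4, 10)]

Jarvis march: at each step, from the current hull vertex p, select the next vertex q as the point such that every other point lies strictly to the left of (or on) the directed line p → q. (Equivalently: for every other point r, the cross product (q − p) × (r − p) ≥ 0.)
Starting point (lowest x, tie lowest y): (-10, -1). Wrap until returning to start. Resulting hull: (-10, -1), (-4, -10), (8, -4), (4, 10).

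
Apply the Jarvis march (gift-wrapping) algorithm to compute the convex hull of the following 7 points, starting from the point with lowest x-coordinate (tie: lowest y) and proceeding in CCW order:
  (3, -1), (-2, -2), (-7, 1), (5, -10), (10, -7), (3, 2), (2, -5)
Hull (CCW) = [(-7, 1), (5, -10), (10, -7), (3, 2)]

Jarvis march: at each step, from the current hull vertex p, select the next vertex q as the point such that every other point lies strictly to the left of (or on) the directed line p → q. (Equivalently: for every other point r, the cross product (q − p) × (r − p) ≥ 0.)
Starting point (lowest x, tie lowest y): (-7, 1). Wrap until returning to start. Resulting hull: (-7, 1), (5, -10), (10, -7), (3, 2).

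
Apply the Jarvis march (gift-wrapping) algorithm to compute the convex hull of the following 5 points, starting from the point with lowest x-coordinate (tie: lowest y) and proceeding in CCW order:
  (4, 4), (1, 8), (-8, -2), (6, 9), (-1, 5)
Hull (CCW) = [(-8, -2), (4, 4), (6, 9), (1, 8)]

Jarvis march: at each step, from the current hull vertex p, select the next vertex q as the point such that every other point lies strictly to the left of (or on) the directed line p → q. (Equivalently: for every other point r, the cross product (q − p) × (r − p) ≥ 0.)
Starting point (lowest x, tie lowest y): (-8, -2). Wrap until returning to start. Resulting hull: (-8, -2), (4, 4), (6, 9), (1, 8).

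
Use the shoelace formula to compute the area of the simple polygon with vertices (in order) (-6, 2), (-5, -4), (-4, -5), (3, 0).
Area = 32

Shoelace formula: Area = (1/2) |Σ_i (x_i · y_{i+1} − x_{i+1} · y_i)| (indices mod n). Compute each cross term:
  (-6)(-4) − (-5)(2) = 34
  (-5)(-5) − (-4)(-4) = 9
  (-4)(0) − (3)(-5) = 15
  (3)(2) − (-6)(0) = 6
Sum = 64, so (signed) Area = 64/2 = 32, |Area| = 32.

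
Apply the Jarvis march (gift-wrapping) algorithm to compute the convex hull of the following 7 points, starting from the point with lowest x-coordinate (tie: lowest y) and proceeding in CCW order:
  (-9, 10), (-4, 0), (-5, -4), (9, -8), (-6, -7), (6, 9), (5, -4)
Hull (CCW) = [(-9, 10), (-6, -7), (9, -8), (6, 9)]

Jarvis march: at each step, from the current hull vertex p, select the next vertex q as the point such that every other point lies strictly to the left of (or on) the directed line p → q. (Equivalently: for every other point r, the cross product (q − p) × (r − p) ≥ 0.)
Starting point (lowest x, tie lowest y): (-9, 10). Wrap until returning to start. Resulting hull: (-9, 10), (-6, -7), (9, -8), (6, 9).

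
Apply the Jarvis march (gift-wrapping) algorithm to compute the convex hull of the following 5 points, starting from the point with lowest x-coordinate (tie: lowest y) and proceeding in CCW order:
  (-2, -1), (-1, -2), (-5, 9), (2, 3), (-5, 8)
Hull (CCW) = [(-5, 8), (-2, -1), (-1, -2), (2, 3), (-5, 9)]

Jarvis march: at each step, from the current hull vertex p, select the next vertex q as the point such that every other point lies strictly to the left of (or on) the directed line p → q. (Equivalently: for every other point r, the cross product (q − p) × (r − p) ≥ 0.)
Starting point (lowest x, tie lowest y): (-5, 8). Wrap until returning to start. Resulting hull: (-5, 8), (-2, -1), (-1, -2), (2, 3), (-5, 9).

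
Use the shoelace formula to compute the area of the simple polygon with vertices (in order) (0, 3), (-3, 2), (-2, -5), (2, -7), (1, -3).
Area = 28

Shoelace formula: Area = (1/2) |Σ_i (x_i · y_{i+1} − x_{i+1} · y_i)| (indices mod n). Compute each cross term:
  (0)(2) − (-3)(3) = 9
  (-3)(-5) − (-2)(2) = 19
  (-2)(-7) − (2)(-5) = 24
  (2)(-3) − (1)(-7) = 1
  (1)(3) − (0)(-3) = 3
Sum = 56, so (signed) Area = 56/2 = 28, |Area| = 28.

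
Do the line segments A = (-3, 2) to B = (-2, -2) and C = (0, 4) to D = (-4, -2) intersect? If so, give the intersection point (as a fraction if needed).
Yes; intersection at (-28/11, 2/11) (t = 5/11 on AB, s = 7/11 on CD)

Parametrize AB as A + t(B − A) = (-3 + 1 t, 2 + -4 t) and CD as C + s(D − C) = (0 + -4 s, 4 + -6 s). Solve the linear system for (t, s). Determinant = 22 ≠ 0, so a unique intersection of the containing lines exists. Solution: t = 5/11, s = 7/11 — both in [0, 1], so the segments cross. Intersection point: (-28/11, 2/11).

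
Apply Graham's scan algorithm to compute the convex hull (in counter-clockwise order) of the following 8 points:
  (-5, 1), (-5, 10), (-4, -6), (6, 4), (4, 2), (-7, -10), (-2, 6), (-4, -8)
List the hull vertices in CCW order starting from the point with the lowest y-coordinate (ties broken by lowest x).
Hull (CCW) = [(-7, -10), (-4, -8), (6, 4), (-5, 10)]

Graham scan procedure:
  1. Find the pivot p₀ = point with lowest y (tie → lowest x): (-7, -10).
  2. Sort the remaining points by polar angle around p₀.
  3. Walk through sorted points, maintaining a stack; pop the top while the last three entries make a non-left turn (cross product ≤ 0).
  4. Final stack is the convex hull in CCW order: (-7, -10), (-4, -8), (6, 4), (-5, 10).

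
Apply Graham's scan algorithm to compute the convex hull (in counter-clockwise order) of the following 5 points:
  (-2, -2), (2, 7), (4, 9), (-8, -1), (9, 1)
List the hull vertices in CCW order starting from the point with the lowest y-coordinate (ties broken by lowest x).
Hull (CCW) = [(-2, -2), (9, 1), (4, 9), (-8, -1)]

Graham scan procedure:
  1. Find the pivot p₀ = point with lowest y (tie → lowest x): (-2, -2).
  2. Sort the remaining points by polar angle around p₀.
  3. Walk through sorted points, maintaining a stack; pop the top while the last three entries make a non-left turn (cross product ≤ 0).
  4. Final stack is the convex hull in CCW order: (-2, -2), (9, 1), (4, 9), (-8, -1).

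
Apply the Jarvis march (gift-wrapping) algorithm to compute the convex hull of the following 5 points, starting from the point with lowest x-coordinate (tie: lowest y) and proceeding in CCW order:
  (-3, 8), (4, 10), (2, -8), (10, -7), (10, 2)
Hull (CCW) = [(-3, 8), (2, -8), (10, -7), (10, 2), (4, 10)]

Jarvis march: at each step, from the current hull vertex p, select the next vertex q as the point such that every other point lies strictly to the left of (or on) the directed line p → q. (Equivalently: for every other point r, the cross product (q − p) × (r − p) ≥ 0.)
Starting point (lowest x, tie lowest y): (-3, 8). Wrap until returning to start. Resulting hull: (-3, 8), (2, -8), (10, -7), (10, 2), (4, 10).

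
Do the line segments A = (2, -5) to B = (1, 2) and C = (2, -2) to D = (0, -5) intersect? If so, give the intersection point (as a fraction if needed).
Yes; intersection at (28/17, -43/17) (t = 6/17 on AB, s = 3/17 on CD)

Parametrize AB as A + t(B − A) = (2 + -1 t, -5 + 7 t) and CD as C + s(D − C) = (2 + -2 s, -2 + -3 s). Solve the linear system for (t, s). Determinant = -17 ≠ 0, so a unique intersection of the containing lines exists. Solution: t = 6/17, s = 3/17 — both in [0, 1], so the segments cross. Intersection point: (28/17, -43/17).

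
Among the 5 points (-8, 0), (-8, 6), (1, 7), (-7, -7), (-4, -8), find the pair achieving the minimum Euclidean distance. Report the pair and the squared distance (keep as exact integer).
Pair = ((-7, -7), (-4, -8)); squared distance = 10

Compute all C(5, 2) = 10 pairwise squared distances (x_i − x_j)² + (y_i − y_j)². The minimum is 10, attained by the pair ((-7, -7), (-4, -8)).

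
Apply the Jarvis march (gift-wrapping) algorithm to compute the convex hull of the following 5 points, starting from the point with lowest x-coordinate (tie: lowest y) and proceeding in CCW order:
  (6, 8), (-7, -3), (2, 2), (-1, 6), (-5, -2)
Hull (CCW) = [(-7, -3), (-5, -2), (2, 2), (6, 8), (-1, 6)]

Jarvis march: at each step, from the current hull vertex p, select the next vertex q as the point such that every other point lies strictly to the left of (or on) the directed line p → q. (Equivalently: for every other point r, the cross product (q − p) × (r − p) ≥ 0.)
Starting point (lowest x, tie lowest y): (-7, -3). Wrap until returning to start. Resulting hull: (-7, -3), (-5, -2), (2, 2), (6, 8), (-1, 6).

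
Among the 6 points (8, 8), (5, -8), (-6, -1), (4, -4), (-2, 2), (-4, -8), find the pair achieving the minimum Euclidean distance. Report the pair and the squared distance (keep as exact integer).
Pair = ((5, -8), (4, -4)); squared distance = 17

Compute all C(6, 2) = 15 pairwise squared distances (x_i − x_j)² + (y_i − y_j)². The minimum is 17, attained by the pair ((5, -8), (4, -4)).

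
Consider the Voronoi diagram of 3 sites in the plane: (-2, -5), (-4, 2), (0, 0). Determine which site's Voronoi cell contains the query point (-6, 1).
Nearest site = (-4, 2)

The Voronoi cell of site s contains exactly those query points closer to s than to any other site. Compute squared distances from q = (-6, 1) to each site:
  (-4 − -6)² + (2 − 1)² = 5
  (0 − -6)² + (0 − 1)² = 37
  (-2 − -6)² + (-5 − 1)² = 52
Minimum is attained by (-4, 2), so q lies in its Voronoi cell.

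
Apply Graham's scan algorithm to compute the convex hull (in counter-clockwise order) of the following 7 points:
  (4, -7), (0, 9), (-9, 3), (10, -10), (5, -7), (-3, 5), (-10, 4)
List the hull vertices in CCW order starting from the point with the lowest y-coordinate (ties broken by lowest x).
Hull (CCW) = [(10, -10), (0, 9), (-10, 4), (-9, 3), (4, -7)]

Graham scan procedure:
  1. Find the pivot p₀ = point with lowest y (tie → lowest x): (10, -10).
  2. Sort the remaining points by polar angle around p₀.
  3. Walk through sorted points, maintaining a stack; pop the top while the last three entries make a non-left turn (cross product ≤ 0).
  4. Final stack is the convex hull in CCW order: (10, -10), (0, 9), (-10, 4), (-9, 3), (4, -7).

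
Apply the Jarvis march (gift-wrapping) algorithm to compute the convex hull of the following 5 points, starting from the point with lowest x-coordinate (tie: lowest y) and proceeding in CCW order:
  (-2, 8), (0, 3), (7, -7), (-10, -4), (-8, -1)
Hull (CCW) = [(-10, -4), (7, -7), (-2, 8)]

Jarvis march: at each step, from the current hull vertex p, select the next vertex q as the point such that every other point lies strictly to the left of (or on) the directed line p → q. (Equivalently: for every other point r, the cross product (q − p) × (r − p) ≥ 0.)
Starting point (lowest x, tie lowest y): (-10, -4). Wrap until returning to start. Resulting hull: (-10, -4), (7, -7), (-2, 8).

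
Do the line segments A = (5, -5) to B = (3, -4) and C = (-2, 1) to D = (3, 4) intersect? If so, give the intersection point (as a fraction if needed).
No (intersection of containing lines falls outside at least one segment)

Parametrize and solve: t = 51/11, s = -5/11. At least one of these is outside [0, 1], so the segments do not intersect.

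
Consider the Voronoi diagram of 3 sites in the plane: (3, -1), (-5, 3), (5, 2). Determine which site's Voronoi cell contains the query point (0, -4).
Nearest site = (3, -1)

The Voronoi cell of site s contains exactly those query points closer to s than to any other site. Compute squared distances from q = (0, -4) to each site:
  (3 − 0)² + (-1 − -4)² = 18
  (5 − 0)² + (2 − -4)² = 61
  (-5 − 0)² + (3 − -4)² = 74
Minimum is attained by (3, -1), so q lies in its Voronoi cell.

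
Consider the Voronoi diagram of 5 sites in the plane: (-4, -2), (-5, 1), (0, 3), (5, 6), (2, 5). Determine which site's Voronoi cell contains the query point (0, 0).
Nearest site = (0, 3)

The Voronoi cell of site s contains exactly those query points closer to s than to any other site. Compute squared distances from q = (0, 0) to each site:
  (0 − 0)² + (3 − 0)² = 9
  (-4 − 0)² + (-2 − 0)² = 20
  (-5 − 0)² + (1 − 0)² = 26
  (2 − 0)² + (5 − 0)² = 29
  (5 − 0)² + (6 − 0)² = 61
Minimum is attained by (0, 3), so q lies in its Voronoi cell.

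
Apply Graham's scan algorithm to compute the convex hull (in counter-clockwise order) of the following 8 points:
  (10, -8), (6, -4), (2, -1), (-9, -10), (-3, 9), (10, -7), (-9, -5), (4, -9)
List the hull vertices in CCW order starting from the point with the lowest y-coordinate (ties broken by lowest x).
Hull (CCW) = [(-9, -10), (4, -9), (10, -8), (10, -7), (-3, 9), (-9, -5)]

Graham scan procedure:
  1. Find the pivot p₀ = point with lowest y (tie → lowest x): (-9, -10).
  2. Sort the remaining points by polar angle around p₀.
  3. Walk through sorted points, maintaining a stack; pop the top while the last three entries make a non-left turn (cross product ≤ 0).
  4. Final stack is the convex hull in CCW order: (-9, -10), (4, -9), (10, -8), (10, -7), (-3, 9), (-9, -5).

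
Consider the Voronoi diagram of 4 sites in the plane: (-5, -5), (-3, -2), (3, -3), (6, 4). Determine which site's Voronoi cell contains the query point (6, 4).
Nearest site = (6, 4)

The Voronoi cell of site s contains exactly those query points closer to s than to any other site. Compute squared distances from q = (6, 4) to each site:
  (6 − 6)² + (4 − 4)² = 0
  (3 − 6)² + (-3 − 4)² = 58
  (-3 − 6)² + (-2 − 4)² = 117
  (-5 − 6)² + (-5 − 4)² = 202
Minimum is attained by (6, 4), so q lies in its Voronoi cell.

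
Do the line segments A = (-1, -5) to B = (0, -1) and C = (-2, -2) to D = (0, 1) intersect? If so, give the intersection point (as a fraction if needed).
No (intersection of containing lines falls outside at least one segment)

Parametrize and solve: t = 9/5, s = 7/5. At least one of these is outside [0, 1], so the segments do not intersect.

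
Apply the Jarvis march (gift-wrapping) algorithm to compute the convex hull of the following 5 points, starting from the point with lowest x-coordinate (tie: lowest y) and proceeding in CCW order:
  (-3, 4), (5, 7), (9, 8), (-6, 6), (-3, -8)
Hull (CCW) = [(-6, 6), (-3, -8), (9, 8)]

Jarvis march: at each step, from the current hull vertex p, select the next vertex q as the point such that every other point lies strictly to the left of (or on) the directed line p → q. (Equivalently: for every other point r, the cross product (q − p) × (r − p) ≥ 0.)
Starting point (lowest x, tie lowest y): (-6, 6). Wrap until returning to start. Resulting hull: (-6, 6), (-3, -8), (9, 8).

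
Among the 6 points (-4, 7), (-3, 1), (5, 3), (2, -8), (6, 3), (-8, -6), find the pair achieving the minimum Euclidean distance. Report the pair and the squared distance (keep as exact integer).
Pair = ((5, 3), (6, 3)); squared distance = 1

Compute all C(6, 2) = 15 pairwise squared distances (x_i − x_j)² + (y_i − y_j)². The minimum is 1, attained by the pair ((5, 3), (6, 3)).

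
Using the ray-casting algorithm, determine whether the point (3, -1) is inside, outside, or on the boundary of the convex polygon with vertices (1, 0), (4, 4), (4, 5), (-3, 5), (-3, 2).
The point (3, -1) lies strictly outside the polygon

Cast a horizontal ray to the right from the query point and count how many polygon edges it crosses (each edge strictly once or zero times, handled with the usual half-open convention). 
Parity of crossings → even ⇒ outside.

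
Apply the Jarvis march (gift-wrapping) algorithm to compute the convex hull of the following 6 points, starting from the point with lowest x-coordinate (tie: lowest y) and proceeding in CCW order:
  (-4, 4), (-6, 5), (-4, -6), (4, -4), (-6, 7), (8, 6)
Hull (CCW) = [(-6, 5), (-4, -6), (4, -4), (8, 6), (-6, 7)]

Jarvis march: at each step, from the current hull vertex p, select the next vertex q as the point such that every other point lies strictly to the left of (or on) the directed line p → q. (Equivalently: for every other point r, the cross product (q − p) × (r − p) ≥ 0.)
Starting point (lowest x, tie lowest y): (-6, 5). Wrap until returning to start. Resulting hull: (-6, 5), (-4, -6), (4, -4), (8, 6), (-6, 7).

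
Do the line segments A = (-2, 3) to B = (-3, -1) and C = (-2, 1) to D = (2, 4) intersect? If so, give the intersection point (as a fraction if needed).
No (intersection of containing lines falls outside at least one segment)

Parametrize and solve: t = 8/13, s = -2/13. At least one of these is outside [0, 1], so the segments do not intersect.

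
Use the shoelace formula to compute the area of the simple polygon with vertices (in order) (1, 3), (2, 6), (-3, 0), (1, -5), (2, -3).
Area = 49/2

Shoelace formula: Area = (1/2) |Σ_i (x_i · y_{i+1} − x_{i+1} · y_i)| (indices mod n). Compute each cross term:
  (1)(6) − (2)(3) = 0
  (2)(0) − (-3)(6) = 18
  (-3)(-5) − (1)(0) = 15
  (1)(-3) − (2)(-5) = 7
  (2)(3) − (1)(-3) = 9
Sum = 49, so (signed) Area = 49/2 = 49/2, |Area| = 49/2.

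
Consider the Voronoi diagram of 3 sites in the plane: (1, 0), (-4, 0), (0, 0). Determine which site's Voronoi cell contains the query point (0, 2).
Nearest site = (0, 0)

The Voronoi cell of site s contains exactly those query points closer to s than to any other site. Compute squared distances from q = (0, 2) to each site:
  (0 − 0)² + (0 − 2)² = 4
  (1 − 0)² + (0 − 2)² = 5
  (-4 − 0)² + (0 − 2)² = 20
Minimum is attained by (0, 0), so q lies in its Voronoi cell.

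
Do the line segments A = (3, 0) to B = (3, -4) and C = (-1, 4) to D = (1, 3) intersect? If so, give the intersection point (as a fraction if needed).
No (intersection of containing lines falls outside at least one segment)

Parametrize and solve: t = -1/2, s = 2. At least one of these is outside [0, 1], so the segments do not intersect.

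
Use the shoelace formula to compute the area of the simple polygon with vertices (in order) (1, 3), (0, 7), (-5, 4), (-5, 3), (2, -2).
Area = 59/2

Shoelace formula: Area = (1/2) |Σ_i (x_i · y_{i+1} − x_{i+1} · y_i)| (indices mod n). Compute each cross term:
  (1)(7) − (0)(3) = 7
  (0)(4) − (-5)(7) = 35
  (-5)(3) − (-5)(4) = 5
  (-5)(-2) − (2)(3) = 4
  (2)(3) − (1)(-2) = 8
Sum = 59, so (signed) Area = 59/2 = 59/2, |Area| = 59/2.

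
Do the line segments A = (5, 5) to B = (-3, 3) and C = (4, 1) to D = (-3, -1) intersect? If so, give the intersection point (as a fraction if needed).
No (intersection of containing lines falls outside at least one segment)

Parametrize and solve: t = -13, s = -15. At least one of these is outside [0, 1], so the segments do not intersect.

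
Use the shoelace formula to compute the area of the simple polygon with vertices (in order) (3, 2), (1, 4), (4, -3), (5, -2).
Area = 7

Shoelace formula: Area = (1/2) |Σ_i (x_i · y_{i+1} − x_{i+1} · y_i)| (indices mod n). Compute each cross term:
  (3)(4) − (1)(2) = 10
  (1)(-3) − (4)(4) = -19
  (4)(-2) − (5)(-3) = 7
  (5)(2) − (3)(-2) = 16
Sum = 14, so (signed) Area = 14/2 = 7, |Area| = 7.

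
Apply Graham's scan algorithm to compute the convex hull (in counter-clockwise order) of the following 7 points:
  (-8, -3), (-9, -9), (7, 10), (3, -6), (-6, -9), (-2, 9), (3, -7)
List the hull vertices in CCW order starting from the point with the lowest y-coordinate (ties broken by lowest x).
Hull (CCW) = [(-9, -9), (-6, -9), (3, -7), (7, 10), (-2, 9), (-8, -3)]

Graham scan procedure:
  1. Find the pivot p₀ = point with lowest y (tie → lowest x): (-9, -9).
  2. Sort the remaining points by polar angle around p₀.
  3. Walk through sorted points, maintaining a stack; pop the top while the last three entries make a non-left turn (cross product ≤ 0).
  4. Final stack is the convex hull in CCW order: (-9, -9), (-6, -9), (3, -7), (7, 10), (-2, 9), (-8, -3).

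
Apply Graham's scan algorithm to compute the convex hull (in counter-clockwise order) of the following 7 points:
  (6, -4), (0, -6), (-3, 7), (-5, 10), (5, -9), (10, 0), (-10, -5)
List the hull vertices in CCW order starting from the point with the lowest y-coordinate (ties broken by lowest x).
Hull (CCW) = [(5, -9), (10, 0), (-5, 10), (-10, -5)]

Graham scan procedure:
  1. Find the pivot p₀ = point with lowest y (tie → lowest x): (5, -9).
  2. Sort the remaining points by polar angle around p₀.
  3. Walk through sorted points, maintaining a stack; pop the top while the last three entries make a non-left turn (cross product ≤ 0).
  4. Final stack is the convex hull in CCW order: (5, -9), (10, 0), (-5, 10), (-10, -5).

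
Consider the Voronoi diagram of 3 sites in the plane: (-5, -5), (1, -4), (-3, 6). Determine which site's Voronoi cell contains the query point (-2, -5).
Nearest site = (-5, -5)

The Voronoi cell of site s contains exactly those query points closer to s than to any other site. Compute squared distances from q = (-2, -5) to each site:
  (-5 − -2)² + (-5 − -5)² = 9
  (1 − -2)² + (-4 − -5)² = 10
  (-3 − -2)² + (6 − -5)² = 122
Minimum is attained by (-5, -5), so q lies in its Voronoi cell.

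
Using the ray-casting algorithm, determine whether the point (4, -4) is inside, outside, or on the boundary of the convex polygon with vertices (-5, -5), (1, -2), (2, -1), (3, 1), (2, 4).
The point (4, -4) lies strictly outside the polygon

Cast a horizontal ray to the right from the query point and count how many polygon edges it crosses (each edge strictly once or zero times, handled with the usual half-open convention). 
Parity of crossings → even ⇒ outside.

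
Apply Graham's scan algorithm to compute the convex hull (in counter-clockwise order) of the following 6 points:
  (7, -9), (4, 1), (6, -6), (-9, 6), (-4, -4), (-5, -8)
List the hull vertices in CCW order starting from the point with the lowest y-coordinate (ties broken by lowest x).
Hull (CCW) = [(7, -9), (4, 1), (-9, 6), (-5, -8)]

Graham scan procedure:
  1. Find the pivot p₀ = point with lowest y (tie → lowest x): (7, -9).
  2. Sort the remaining points by polar angle around p₀.
  3. Walk through sorted points, maintaining a stack; pop the top while the last three entries make a non-left turn (cross product ≤ 0).
  4. Final stack is the convex hull in CCW order: (7, -9), (4, 1), (-9, 6), (-5, -8).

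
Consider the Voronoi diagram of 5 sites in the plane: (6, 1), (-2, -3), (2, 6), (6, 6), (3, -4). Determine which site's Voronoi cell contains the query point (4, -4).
Nearest site = (3, -4)

The Voronoi cell of site s contains exactly those query points closer to s than to any other site. Compute squared distances from q = (4, -4) to each site:
  (3 − 4)² + (-4 − -4)² = 1
  (6 − 4)² + (1 − -4)² = 29
  (-2 − 4)² + (-3 − -4)² = 37
  (2 − 4)² + (6 − -4)² = 104
  (6 − 4)² + (6 − -4)² = 104
Minimum is attained by (3, -4), so q lies in its Voronoi cell.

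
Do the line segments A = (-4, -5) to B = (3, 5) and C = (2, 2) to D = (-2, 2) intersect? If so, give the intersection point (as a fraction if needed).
Yes; intersection at (9/10, 2) (t = 7/10 on AB, s = 11/40 on CD)

Parametrize AB as A + t(B − A) = (-4 + 7 t, -5 + 10 t) and CD as C + s(D − C) = (2 + -4 s, 2 + 0 s). Solve the linear system for (t, s). Determinant = -40 ≠ 0, so a unique intersection of the containing lines exists. Solution: t = 7/10, s = 11/40 — both in [0, 1], so the segments cross. Intersection point: (9/10, 2).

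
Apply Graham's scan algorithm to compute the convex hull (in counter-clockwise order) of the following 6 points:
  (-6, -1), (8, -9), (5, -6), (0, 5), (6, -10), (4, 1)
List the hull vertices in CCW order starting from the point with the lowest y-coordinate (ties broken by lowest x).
Hull (CCW) = [(6, -10), (8, -9), (4, 1), (0, 5), (-6, -1)]

Graham scan procedure:
  1. Find the pivot p₀ = point with lowest y (tie → lowest x): (6, -10).
  2. Sort the remaining points by polar angle around p₀.
  3. Walk through sorted points, maintaining a stack; pop the top while the last three entries make a non-left turn (cross product ≤ 0).
  4. Final stack is the convex hull in CCW order: (6, -10), (8, -9), (4, 1), (0, 5), (-6, -1).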